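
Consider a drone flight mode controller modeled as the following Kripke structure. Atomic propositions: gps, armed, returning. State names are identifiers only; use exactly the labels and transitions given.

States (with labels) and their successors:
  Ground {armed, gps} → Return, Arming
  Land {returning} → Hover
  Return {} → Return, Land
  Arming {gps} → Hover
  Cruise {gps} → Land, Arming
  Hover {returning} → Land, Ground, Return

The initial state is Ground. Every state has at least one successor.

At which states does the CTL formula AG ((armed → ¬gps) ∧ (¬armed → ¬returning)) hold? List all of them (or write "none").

States satisfying (armed → ¬gps) ∧ (¬armed → ¬returning): {Return, Arming, Cruise}.
States satisfying AG ((armed → ¬gps) ∧ (¬armed → ¬returning)): ∅.

none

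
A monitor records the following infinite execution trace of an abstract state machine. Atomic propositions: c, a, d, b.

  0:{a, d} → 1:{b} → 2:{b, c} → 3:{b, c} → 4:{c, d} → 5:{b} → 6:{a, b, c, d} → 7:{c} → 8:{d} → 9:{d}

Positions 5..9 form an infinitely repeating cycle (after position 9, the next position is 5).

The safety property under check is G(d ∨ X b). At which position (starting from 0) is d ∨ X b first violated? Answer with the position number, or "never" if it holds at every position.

Check d ∨ X b at each position in order: 0 ✓, 1 ✓, 2 ✓.
At position 3 the labels are {b, c} and the next position 4 has {c, d}, so d ∨ X b is false there. This is the first violation.

3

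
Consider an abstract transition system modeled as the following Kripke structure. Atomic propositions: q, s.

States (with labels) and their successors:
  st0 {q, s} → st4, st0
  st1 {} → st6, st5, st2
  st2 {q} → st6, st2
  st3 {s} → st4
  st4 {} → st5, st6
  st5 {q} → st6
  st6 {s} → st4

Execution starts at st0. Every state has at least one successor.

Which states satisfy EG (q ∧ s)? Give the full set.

{st0}

States satisfying q ∧ s: {st0}.
States satisfying EG (q ∧ s): {st0}.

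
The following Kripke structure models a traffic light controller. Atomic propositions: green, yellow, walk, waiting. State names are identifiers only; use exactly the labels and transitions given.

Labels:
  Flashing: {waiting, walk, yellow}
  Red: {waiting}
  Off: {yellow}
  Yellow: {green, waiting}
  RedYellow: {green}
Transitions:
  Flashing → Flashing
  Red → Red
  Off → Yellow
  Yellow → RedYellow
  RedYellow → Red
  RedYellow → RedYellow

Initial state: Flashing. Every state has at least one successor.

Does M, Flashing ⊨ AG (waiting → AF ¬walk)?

No

States satisfying waiting → AF ¬walk: {Red, Off, Yellow, RedYellow}.
States satisfying AG (waiting → AF ¬walk): {Red, Off, Yellow, RedYellow}.
Flashing is reachable from Flashing and violates waiting → AF ¬walk, so AG fails at Flashing.
Flashing ∉ Sat(AG (waiting → AF ¬walk)).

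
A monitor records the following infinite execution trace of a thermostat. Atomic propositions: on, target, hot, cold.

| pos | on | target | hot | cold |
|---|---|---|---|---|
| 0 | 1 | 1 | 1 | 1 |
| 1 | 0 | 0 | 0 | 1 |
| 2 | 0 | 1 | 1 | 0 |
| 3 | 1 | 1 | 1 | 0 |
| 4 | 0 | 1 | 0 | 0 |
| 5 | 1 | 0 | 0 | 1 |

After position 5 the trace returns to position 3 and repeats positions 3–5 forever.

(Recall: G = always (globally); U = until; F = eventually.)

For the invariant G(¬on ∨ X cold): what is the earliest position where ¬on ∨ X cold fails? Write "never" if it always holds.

3

Check ¬on ∨ X cold at each position in order: 0 ✓, 1 ✓, 2 ✓.
At position 3 the labels are {hot, on, target} and the next position 4 has {target}, so ¬on ∨ X cold is false there. This is the first violation.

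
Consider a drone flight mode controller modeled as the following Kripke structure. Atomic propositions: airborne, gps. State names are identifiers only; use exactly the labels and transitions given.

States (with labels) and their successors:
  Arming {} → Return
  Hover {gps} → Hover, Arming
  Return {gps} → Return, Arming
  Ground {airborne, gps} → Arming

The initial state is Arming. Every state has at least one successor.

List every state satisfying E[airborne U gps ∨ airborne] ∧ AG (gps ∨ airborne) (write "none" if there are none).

none

States satisfying airborne: {Ground}.
States satisfying gps ∨ airborne: {Hover, Return, Ground}.
States satisfying E[airborne U gps ∨ airborne]: {Hover, Return, Ground}.
States satisfying AG (gps ∨ airborne): ∅.
States satisfying E[airborne U gps ∨ airborne] ∧ AG (gps ∨ airborne): ∅.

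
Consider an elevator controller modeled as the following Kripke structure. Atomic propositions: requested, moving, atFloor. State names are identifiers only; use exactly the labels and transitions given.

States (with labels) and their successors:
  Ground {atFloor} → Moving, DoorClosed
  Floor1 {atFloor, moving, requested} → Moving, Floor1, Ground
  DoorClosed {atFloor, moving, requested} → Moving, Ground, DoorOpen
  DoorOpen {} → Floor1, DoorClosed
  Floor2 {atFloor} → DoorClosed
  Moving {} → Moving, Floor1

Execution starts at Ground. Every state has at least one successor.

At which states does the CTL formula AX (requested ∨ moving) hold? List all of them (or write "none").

{DoorOpen, Floor2}

States satisfying requested ∨ moving: {Floor1, DoorClosed}.
States satisfying AX (requested ∨ moving): {DoorOpen, Floor2}.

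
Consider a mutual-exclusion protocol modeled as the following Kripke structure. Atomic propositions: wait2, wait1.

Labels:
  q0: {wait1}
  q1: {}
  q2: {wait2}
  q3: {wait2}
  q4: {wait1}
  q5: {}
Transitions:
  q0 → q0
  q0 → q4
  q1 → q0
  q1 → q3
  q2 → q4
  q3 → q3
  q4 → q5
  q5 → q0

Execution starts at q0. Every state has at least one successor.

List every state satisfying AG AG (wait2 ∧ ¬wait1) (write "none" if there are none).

{q3}

States satisfying AG (wait2 ∧ ¬wait1): {q3}.
States satisfying AG AG (wait2 ∧ ¬wait1): {q3}.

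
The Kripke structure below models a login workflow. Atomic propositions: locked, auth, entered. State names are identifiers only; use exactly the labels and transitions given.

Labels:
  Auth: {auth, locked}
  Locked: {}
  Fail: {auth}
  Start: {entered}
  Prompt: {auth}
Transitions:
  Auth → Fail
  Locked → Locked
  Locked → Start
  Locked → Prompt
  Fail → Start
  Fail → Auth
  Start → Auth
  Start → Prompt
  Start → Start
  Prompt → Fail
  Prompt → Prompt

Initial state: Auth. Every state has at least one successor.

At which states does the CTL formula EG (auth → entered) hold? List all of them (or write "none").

{Locked, Start}

States satisfying auth → entered: {Locked, Start}.
States satisfying EG (auth → entered): {Locked, Start}.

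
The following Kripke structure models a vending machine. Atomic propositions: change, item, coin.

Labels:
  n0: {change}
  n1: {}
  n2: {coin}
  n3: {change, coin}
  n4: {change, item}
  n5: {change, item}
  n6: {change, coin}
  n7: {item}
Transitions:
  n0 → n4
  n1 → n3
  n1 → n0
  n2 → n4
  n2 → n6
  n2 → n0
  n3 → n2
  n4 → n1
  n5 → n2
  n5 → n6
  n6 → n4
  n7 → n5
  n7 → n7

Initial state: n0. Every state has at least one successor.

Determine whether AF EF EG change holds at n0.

States satisfying EF EG change: ∅.
States satisfying AF EF EG change: ∅.
There is a path from n0 along which EF EG change never holds.
n0 ∉ Sat(AF EF EG change).

Violated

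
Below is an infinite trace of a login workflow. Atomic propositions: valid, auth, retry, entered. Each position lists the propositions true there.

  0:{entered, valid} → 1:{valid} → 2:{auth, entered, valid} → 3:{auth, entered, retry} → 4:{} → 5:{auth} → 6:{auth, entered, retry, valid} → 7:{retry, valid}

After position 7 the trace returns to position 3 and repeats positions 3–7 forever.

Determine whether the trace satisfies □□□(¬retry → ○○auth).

□□(¬retry → ○○auth) must hold at every position from 0 onward. It fails at position 0, so □□□(¬retry → ○○auth) is false.

No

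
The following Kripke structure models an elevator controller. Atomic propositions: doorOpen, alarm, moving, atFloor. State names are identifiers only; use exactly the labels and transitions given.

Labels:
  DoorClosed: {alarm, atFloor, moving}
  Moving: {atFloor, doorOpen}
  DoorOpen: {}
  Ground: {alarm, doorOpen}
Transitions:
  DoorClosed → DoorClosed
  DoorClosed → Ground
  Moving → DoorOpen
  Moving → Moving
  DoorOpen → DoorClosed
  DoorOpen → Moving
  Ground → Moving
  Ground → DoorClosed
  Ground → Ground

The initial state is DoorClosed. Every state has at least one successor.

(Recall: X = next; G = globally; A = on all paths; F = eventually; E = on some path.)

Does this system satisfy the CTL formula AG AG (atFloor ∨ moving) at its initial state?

Violated

States satisfying AG (atFloor ∨ moving): ∅.
States satisfying AG AG (atFloor ∨ moving): ∅.
DoorClosed is reachable from DoorClosed and violates AG (atFloor ∨ moving), so AG fails at DoorClosed.
DoorClosed ∉ Sat(AG AG (atFloor ∨ moving)).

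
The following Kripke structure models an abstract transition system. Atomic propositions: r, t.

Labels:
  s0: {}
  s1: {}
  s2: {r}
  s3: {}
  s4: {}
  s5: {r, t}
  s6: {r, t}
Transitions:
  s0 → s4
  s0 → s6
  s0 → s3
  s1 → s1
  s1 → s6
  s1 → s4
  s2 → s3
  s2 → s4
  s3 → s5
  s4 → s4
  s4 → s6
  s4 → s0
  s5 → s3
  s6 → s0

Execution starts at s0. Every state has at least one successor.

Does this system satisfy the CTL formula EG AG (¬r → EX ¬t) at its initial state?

Violated

States satisfying AG (¬r → EX ¬t): ∅.
States satisfying EG AG (¬r → EX ¬t): ∅.
No suitable path/successor from s0 witnesses the formula.
s0 ∉ Sat(EG AG (¬r → EX ¬t)).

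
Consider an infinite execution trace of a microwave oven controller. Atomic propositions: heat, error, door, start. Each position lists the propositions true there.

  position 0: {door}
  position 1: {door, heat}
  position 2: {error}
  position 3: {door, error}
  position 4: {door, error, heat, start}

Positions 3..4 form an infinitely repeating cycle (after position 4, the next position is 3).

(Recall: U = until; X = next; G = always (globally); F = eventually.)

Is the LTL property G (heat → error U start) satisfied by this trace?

Does not hold

heat → error U start must hold at every position from 0 onward. It fails at position 1, so G (heat → error U start) is false.
Positions where heat holds: 1, 4.
Check error U start at each: 1→fails, 4→ok.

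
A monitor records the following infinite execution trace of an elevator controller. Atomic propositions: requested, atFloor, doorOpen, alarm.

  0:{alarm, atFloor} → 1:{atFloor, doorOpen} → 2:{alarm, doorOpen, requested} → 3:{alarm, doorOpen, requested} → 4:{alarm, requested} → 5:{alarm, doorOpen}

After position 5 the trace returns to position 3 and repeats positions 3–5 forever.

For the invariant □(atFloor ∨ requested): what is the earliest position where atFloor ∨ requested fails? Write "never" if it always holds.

Check atFloor ∨ requested at each position in order: 0 ✓, 1 ✓, 2 ✓, 3 ✓, 4 ✓.
At position 5 the labels are {alarm, doorOpen}, so atFloor ∨ requested is false there. This is the first violation.

5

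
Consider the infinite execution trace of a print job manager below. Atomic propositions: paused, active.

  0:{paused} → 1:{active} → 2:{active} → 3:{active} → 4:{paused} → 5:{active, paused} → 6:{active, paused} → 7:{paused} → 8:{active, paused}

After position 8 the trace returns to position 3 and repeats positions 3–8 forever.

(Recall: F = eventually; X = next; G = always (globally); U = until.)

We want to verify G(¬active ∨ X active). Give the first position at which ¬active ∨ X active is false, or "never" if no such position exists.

3

Check ¬active ∨ X active at each position in order: 0 ✓, 1 ✓, 2 ✓.
At position 3 the labels are {active} and the next position 4 has {paused}, so ¬active ∨ X active is false there. This is the first violation.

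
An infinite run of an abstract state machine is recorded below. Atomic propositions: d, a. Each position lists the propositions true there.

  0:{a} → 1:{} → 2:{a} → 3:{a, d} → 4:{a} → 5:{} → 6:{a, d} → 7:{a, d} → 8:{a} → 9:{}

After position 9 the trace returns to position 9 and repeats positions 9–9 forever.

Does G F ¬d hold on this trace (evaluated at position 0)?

F ¬d holds at every position 0..9, and those are all positions ever visited, so G F ¬d holds.

Holds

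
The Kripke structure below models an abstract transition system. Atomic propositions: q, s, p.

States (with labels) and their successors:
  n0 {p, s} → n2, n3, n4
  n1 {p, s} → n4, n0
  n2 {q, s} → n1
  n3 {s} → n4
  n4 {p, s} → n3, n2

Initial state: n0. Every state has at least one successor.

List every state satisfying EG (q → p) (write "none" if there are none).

States satisfying q → p: {n0, n1, n3, n4}.
States satisfying EG (q → p): {n0, n1, n3, n4}.

{n0, n1, n3, n4}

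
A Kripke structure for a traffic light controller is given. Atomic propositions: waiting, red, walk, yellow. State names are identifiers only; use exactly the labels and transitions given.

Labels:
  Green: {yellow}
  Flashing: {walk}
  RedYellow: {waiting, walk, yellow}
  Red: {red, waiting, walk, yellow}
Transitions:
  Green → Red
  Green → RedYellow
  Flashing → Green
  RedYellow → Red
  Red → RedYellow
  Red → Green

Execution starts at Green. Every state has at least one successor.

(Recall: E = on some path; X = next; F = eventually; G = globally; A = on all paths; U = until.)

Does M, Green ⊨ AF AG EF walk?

States satisfying AG EF walk: {Green, Flashing, RedYellow, Red}.
States satisfying AF AG EF walk: {Green, Flashing, RedYellow, Red}.
Green ∈ Sat(AF AG EF walk).

Yes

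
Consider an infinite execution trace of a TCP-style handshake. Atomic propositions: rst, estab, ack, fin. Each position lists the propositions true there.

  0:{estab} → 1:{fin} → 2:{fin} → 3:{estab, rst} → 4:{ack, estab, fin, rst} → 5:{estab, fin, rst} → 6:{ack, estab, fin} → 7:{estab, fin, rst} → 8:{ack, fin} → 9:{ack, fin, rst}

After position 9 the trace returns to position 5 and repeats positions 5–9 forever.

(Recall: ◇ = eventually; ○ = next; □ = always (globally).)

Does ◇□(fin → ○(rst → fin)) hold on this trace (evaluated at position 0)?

□(fin → ○(rst → fin)) holds at position 3, which is reachable from 0, so ◇□(fin → ○(rst → fin)) holds.

Satisfied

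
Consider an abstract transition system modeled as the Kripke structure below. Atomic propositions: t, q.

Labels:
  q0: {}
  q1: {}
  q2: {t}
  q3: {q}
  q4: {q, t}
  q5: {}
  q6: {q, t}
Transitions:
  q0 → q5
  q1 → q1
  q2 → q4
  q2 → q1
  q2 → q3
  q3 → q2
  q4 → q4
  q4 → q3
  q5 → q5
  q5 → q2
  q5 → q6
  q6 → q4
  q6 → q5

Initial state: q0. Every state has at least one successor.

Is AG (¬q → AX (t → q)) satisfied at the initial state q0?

States satisfying ¬q → AX (t → q): {q0, q1, q2, q3, q4, q6}.
States satisfying AG (¬q → AX (t → q)): {q1, q2, q3, q4}.
q5 is reachable from q0 and violates ¬q → AX (t → q), so AG fails at q0.
q0 ∉ Sat(AG (¬q → AX (t → q))).

Does not hold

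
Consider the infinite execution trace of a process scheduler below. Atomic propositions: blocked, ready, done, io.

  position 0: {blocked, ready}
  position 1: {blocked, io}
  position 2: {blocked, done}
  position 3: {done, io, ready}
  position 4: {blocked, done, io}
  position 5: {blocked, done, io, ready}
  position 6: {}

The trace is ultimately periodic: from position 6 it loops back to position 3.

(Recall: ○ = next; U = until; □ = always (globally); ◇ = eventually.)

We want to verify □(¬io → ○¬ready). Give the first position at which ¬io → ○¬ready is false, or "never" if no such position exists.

2

Check ¬io → ○¬ready at each position in order: 0 ✓, 1 ✓.
At position 2 the labels are {blocked, done} and the next position 3 has {done, io, ready}, so ¬io → ○¬ready is false there. This is the first violation.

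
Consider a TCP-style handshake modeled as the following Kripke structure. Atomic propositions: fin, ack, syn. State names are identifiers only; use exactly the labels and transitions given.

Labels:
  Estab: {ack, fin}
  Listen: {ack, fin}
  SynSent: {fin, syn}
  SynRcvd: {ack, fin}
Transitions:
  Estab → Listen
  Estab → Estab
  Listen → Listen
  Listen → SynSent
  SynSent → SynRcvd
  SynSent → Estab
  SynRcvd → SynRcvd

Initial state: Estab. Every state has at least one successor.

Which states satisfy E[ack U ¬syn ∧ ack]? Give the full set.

States satisfying ack: {Estab, Listen, SynRcvd}.
States satisfying ¬syn ∧ ack: {Estab, Listen, SynRcvd}.
States satisfying E[ack U ¬syn ∧ ack]: {Estab, Listen, SynRcvd}.

{Estab, Listen, SynRcvd}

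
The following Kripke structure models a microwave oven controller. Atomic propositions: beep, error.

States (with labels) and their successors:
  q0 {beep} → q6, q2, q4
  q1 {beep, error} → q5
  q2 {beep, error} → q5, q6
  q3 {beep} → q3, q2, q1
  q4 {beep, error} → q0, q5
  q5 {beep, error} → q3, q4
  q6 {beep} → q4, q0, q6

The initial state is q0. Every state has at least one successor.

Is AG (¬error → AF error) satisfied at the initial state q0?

Does not hold

States satisfying ¬error → AF error: {q1, q2, q4, q5}.
States satisfying AG (¬error → AF error): ∅.
q0 is reachable from q0 and violates ¬error → AF error, so AG fails at q0.
q0 ∉ Sat(AG (¬error → AF error)).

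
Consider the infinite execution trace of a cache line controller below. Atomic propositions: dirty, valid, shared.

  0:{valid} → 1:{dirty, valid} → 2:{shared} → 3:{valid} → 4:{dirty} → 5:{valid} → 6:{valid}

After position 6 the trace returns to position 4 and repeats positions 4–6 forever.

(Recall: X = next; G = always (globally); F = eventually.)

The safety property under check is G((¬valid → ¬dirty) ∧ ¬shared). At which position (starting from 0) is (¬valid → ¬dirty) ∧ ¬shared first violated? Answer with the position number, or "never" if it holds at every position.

Check (¬valid → ¬dirty) ∧ ¬shared at each position in order: 0 ✓, 1 ✓.
At position 2 the labels are {shared}, so (¬valid → ¬dirty) ∧ ¬shared is false there. This is the first violation.

2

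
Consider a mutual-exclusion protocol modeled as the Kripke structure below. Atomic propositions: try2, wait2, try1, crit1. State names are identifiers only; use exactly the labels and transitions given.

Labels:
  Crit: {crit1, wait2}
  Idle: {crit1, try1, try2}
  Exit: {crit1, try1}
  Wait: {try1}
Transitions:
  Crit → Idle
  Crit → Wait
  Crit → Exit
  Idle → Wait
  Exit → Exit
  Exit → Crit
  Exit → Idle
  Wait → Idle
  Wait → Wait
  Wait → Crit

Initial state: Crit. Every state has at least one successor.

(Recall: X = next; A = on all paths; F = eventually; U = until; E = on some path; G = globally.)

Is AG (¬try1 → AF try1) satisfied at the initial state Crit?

Yes

States satisfying ¬try1 → AF try1: {Crit, Idle, Exit, Wait}.
States satisfying AG (¬try1 → AF try1): {Crit, Idle, Exit, Wait}.
Every state reachable from Crit satisfies ¬try1 → AF try1.
Crit ∈ Sat(AG (¬try1 → AF try1)).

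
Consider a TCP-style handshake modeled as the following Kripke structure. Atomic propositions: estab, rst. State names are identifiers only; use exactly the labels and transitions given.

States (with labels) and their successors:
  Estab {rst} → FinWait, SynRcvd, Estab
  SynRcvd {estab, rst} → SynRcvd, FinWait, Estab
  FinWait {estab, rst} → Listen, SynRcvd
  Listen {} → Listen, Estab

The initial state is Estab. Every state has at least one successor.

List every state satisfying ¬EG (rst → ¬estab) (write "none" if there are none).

States satisfying rst → ¬estab: {Estab, Listen}.
States satisfying EG (rst → ¬estab): {Estab, Listen}.
States satisfying ¬EG (rst → ¬estab): {SynRcvd, FinWait}.

{SynRcvd, FinWait}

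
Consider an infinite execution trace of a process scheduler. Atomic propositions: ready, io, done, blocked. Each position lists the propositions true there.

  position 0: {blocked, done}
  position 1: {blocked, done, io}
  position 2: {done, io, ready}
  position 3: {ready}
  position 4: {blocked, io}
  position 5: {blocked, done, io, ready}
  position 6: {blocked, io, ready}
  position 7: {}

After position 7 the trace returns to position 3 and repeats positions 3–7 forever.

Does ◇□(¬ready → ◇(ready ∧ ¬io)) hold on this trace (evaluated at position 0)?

□(¬ready → ◇(ready ∧ ¬io)) holds at position 0, which is reachable from 0, so ◇□(¬ready → ◇(ready ∧ ¬io)) holds.

Satisfied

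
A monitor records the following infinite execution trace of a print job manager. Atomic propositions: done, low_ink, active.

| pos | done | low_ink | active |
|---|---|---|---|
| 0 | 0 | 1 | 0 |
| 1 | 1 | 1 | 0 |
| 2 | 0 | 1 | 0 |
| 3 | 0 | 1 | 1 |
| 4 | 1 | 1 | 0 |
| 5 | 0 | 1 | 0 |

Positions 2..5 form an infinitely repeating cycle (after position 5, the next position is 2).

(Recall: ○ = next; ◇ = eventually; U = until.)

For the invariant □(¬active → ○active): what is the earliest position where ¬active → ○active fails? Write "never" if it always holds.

At position 0 the labels are {low_ink} and the next position 1 has {done, low_ink}, so ¬active → ○active is false there. This is the first violation.

0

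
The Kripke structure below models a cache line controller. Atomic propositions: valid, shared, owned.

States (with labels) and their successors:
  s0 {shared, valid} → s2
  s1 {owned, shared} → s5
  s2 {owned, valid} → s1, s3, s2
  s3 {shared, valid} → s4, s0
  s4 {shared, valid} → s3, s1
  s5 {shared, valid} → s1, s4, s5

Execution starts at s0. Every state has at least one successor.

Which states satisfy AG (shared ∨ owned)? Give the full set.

States satisfying shared ∨ owned: {s0, s1, s2, s3, s4, s5}.
States satisfying AG (shared ∨ owned): {s0, s1, s2, s3, s4, s5}.

{s0, s1, s2, s3, s4, s5}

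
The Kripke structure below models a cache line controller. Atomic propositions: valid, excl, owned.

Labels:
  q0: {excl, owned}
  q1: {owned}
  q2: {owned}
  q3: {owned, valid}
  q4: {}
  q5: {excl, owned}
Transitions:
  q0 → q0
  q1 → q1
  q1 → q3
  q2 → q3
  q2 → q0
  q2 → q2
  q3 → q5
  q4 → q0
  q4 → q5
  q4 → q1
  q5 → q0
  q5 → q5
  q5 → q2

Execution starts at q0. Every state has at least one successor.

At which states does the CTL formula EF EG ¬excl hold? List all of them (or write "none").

States satisfying EG ¬excl: {q1, q2, q4}.
States satisfying EF EG ¬excl: {q1, q2, q3, q4, q5}.

{q1, q2, q3, q4, q5}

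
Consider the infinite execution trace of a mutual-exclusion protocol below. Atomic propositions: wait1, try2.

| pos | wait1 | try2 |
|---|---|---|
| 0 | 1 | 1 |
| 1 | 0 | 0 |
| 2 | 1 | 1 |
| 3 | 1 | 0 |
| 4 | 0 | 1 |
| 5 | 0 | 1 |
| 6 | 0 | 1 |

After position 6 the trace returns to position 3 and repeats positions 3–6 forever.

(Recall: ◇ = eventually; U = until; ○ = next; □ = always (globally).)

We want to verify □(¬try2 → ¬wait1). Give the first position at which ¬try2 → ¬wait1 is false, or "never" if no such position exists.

Check ¬try2 → ¬wait1 at each position in order: 0 ✓, 1 ✓, 2 ✓.
At position 3 the labels are {wait1}, so ¬try2 → ¬wait1 is false there. This is the first violation.

3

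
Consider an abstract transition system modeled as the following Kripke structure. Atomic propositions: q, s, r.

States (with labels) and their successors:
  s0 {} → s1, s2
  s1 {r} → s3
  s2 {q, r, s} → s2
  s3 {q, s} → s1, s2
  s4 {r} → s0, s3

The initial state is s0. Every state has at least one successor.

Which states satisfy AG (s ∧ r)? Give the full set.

{s2}

States satisfying s ∧ r: {s2}.
States satisfying AG (s ∧ r): {s2}.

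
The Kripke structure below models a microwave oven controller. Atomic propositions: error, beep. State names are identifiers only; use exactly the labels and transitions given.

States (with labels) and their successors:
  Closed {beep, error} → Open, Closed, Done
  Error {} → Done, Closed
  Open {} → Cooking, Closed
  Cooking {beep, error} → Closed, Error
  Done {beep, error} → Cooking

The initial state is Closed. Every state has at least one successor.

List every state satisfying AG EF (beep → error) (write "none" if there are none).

{Closed, Error, Open, Cooking, Done}

States satisfying EF (beep → error): {Closed, Error, Open, Cooking, Done}.
States satisfying AG EF (beep → error): {Closed, Error, Open, Cooking, Done}.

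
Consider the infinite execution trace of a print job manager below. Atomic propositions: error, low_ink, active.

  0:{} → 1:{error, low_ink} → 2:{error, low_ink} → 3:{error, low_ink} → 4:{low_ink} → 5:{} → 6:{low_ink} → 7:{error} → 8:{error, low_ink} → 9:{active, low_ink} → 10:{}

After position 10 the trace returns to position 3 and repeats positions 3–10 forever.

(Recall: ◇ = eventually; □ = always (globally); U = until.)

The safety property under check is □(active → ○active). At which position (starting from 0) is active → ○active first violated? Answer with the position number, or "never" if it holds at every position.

9

Check active → ○active at each position in order: 0 ✓, 1 ✓, 2 ✓, 3 ✓, 4 ✓, 5 ✓, 6 ✓, 7 ✓, 8 ✓.
At position 9 the labels are {active, low_ink} and the next position 10 has {}, so active → ○active is false there. This is the first violation.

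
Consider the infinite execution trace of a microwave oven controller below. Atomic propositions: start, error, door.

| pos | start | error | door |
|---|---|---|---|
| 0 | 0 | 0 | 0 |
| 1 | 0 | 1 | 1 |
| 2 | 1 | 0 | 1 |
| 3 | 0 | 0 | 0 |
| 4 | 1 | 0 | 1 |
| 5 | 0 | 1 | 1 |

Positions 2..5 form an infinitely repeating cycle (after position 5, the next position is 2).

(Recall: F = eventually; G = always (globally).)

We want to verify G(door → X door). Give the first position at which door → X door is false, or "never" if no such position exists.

2

Check door → X door at each position in order: 0 ✓, 1 ✓.
At position 2 the labels are {door, start} and the next position 3 has {}, so door → X door is false there. This is the first violation.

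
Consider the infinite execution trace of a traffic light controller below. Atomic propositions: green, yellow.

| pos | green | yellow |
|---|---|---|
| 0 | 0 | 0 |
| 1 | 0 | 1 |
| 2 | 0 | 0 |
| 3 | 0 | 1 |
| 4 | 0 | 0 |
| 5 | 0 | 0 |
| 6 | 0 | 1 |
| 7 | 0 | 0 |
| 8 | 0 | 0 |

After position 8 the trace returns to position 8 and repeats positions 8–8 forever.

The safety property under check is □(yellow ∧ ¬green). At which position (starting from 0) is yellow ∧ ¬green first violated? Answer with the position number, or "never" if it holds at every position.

At position 0 the labels are {}, so yellow ∧ ¬green is false there. This is the first violation.

0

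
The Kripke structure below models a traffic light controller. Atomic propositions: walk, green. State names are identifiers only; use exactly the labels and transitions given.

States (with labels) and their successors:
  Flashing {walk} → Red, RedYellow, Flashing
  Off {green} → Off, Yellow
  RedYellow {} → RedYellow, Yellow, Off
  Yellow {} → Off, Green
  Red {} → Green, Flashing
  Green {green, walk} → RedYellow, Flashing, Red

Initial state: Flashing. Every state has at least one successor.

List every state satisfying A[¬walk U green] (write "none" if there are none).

{Off, Yellow, Green}

States satisfying ¬walk: {Off, RedYellow, Yellow, Red}.
States satisfying green: {Off, Green}.
States satisfying A[¬walk U green]: {Off, Yellow, Green}.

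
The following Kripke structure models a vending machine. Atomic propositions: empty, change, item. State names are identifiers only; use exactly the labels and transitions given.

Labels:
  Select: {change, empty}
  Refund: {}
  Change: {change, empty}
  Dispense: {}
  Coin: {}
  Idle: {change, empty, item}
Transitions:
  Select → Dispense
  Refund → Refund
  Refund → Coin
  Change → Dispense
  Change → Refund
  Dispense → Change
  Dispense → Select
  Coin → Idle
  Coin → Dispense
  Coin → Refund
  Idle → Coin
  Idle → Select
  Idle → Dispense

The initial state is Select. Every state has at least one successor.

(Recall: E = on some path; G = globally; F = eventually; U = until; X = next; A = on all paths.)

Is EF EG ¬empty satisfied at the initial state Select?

States satisfying EG ¬empty: {Refund, Coin}.
States satisfying EF EG ¬empty: {Select, Refund, Change, Dispense, Coin, Idle}.
Some path from Select reaches a state where EG ¬empty holds.
Select ∈ Sat(EF EG ¬empty).

Satisfied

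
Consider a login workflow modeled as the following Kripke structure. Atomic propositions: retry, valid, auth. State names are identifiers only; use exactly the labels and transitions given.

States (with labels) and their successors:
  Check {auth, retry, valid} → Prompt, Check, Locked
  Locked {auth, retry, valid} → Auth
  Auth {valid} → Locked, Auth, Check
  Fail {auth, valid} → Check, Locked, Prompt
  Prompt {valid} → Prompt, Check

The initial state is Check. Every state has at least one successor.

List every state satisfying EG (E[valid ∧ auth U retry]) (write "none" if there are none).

{Check, Fail}

States satisfying E[valid ∧ auth U retry]: {Check, Locked, Fail}.
States satisfying EG (E[valid ∧ auth U retry]): {Check, Fail}.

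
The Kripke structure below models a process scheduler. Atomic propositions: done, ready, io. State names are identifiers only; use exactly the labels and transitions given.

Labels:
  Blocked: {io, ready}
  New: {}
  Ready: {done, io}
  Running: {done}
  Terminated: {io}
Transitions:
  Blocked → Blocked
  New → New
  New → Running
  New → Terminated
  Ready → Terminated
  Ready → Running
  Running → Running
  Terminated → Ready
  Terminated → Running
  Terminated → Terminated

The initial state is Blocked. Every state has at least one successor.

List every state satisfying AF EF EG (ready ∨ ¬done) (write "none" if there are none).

States satisfying EF EG (ready ∨ ¬done): {Blocked, New, Ready, Terminated}.
States satisfying AF EF EG (ready ∨ ¬done): {Blocked, New, Ready, Terminated}.

{Blocked, New, Ready, Terminated}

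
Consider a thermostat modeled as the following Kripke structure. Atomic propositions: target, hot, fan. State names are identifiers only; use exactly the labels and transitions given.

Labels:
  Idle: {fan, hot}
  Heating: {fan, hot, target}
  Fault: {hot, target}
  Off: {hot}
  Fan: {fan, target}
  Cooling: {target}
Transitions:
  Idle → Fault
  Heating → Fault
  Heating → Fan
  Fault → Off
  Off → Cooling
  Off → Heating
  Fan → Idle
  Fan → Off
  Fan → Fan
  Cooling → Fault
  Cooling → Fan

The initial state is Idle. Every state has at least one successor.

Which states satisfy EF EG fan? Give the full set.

States satisfying EG fan: {Heating, Fan}.
States satisfying EF EG fan: {Idle, Heating, Fault, Off, Fan, Cooling}.

{Idle, Heating, Fault, Off, Fan, Cooling}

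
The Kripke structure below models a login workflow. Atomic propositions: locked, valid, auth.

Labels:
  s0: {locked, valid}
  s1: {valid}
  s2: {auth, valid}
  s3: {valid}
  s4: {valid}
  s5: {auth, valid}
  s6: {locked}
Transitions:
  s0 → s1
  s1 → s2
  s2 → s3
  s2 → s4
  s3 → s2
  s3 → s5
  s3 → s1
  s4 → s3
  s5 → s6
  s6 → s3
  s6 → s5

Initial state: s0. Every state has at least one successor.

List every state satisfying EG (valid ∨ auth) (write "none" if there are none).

{s0, s1, s2, s3, s4}

States satisfying valid ∨ auth: {s0, s1, s2, s3, s4, s5}.
States satisfying EG (valid ∨ auth): {s0, s1, s2, s3, s4}.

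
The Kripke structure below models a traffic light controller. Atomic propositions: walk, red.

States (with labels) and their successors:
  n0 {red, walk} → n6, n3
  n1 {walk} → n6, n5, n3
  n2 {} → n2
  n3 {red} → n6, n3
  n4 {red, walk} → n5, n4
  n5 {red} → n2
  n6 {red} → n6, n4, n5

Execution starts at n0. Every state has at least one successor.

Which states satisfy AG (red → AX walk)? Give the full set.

{n2}

States satisfying red → AX walk: {n1, n2}.
States satisfying AG (red → AX walk): {n2}.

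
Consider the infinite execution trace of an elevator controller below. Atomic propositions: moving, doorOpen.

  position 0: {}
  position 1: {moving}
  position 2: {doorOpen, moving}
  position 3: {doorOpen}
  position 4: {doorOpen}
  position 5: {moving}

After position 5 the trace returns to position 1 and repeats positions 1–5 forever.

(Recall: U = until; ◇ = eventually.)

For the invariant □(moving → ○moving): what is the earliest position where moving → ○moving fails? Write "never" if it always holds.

2

Check moving → ○moving at each position in order: 0 ✓, 1 ✓.
At position 2 the labels are {doorOpen, moving} and the next position 3 has {doorOpen}, so moving → ○moving is false there. This is the first violation.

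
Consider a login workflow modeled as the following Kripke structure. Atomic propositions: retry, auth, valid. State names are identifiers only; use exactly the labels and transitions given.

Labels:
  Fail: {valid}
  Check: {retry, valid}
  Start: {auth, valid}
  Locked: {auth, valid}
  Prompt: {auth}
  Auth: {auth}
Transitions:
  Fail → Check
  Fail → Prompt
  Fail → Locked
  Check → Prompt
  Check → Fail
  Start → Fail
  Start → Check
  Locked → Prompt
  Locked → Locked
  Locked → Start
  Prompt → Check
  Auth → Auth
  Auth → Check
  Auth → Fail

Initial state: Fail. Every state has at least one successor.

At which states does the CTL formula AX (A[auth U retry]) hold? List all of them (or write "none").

{Prompt}

States satisfying A[auth U retry]: {Check, Prompt}.
States satisfying AX (A[auth U retry]): {Prompt}.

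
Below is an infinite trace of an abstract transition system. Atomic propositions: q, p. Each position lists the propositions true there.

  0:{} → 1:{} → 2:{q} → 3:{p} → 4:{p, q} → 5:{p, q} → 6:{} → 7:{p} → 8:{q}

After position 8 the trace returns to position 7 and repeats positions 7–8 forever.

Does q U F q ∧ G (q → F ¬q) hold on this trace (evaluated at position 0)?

Yes

Walking from position 0: F q first holds at position 0, and q holds at every earlier position along the way, so q U F q holds.
q → F ¬q holds at every position 0..8, and those are all positions ever visited, so G (q → F ¬q) holds.
Positions where q holds: 2, 4, 5, 8.
Check F ¬q at each: 2→ok, 4→ok, 5→ok, 8→ok.
At position 0: q U F q is true; G (q → F ¬q) is true; so q U F q ∧ G (q → F ¬q) is true.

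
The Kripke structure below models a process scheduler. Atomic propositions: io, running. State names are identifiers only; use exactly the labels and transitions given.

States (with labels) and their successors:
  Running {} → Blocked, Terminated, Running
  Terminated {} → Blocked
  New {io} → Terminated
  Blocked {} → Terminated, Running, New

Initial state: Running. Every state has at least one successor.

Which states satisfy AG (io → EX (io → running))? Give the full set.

States satisfying io → EX (io → running): {Running, Terminated, New, Blocked}.
States satisfying AG (io → EX (io → running)): {Running, Terminated, New, Blocked}.

{Running, Terminated, New, Blocked}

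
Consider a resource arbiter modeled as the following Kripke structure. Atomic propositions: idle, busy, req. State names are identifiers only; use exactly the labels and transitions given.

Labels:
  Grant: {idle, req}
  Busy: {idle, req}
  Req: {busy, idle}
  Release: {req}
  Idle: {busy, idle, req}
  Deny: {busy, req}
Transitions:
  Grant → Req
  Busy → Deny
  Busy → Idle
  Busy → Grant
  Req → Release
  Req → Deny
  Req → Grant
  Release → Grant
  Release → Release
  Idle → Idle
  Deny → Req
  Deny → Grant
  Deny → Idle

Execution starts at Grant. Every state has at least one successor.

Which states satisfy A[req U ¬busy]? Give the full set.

{Grant, Busy, Release}

States satisfying req: {Grant, Busy, Release, Idle, Deny}.
States satisfying ¬busy: {Grant, Busy, Release}.
States satisfying A[req U ¬busy]: {Grant, Busy, Release}.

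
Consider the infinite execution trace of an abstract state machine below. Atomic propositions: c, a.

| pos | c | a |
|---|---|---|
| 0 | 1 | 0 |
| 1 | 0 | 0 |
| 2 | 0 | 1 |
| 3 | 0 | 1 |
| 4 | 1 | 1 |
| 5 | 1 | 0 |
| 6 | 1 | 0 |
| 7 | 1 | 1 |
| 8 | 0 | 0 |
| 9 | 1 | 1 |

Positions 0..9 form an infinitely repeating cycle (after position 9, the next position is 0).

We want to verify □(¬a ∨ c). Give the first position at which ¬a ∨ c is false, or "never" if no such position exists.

Check ¬a ∨ c at each position in order: 0 ✓, 1 ✓.
At position 2 the labels are {a}, so ¬a ∨ c is false there. This is the first violation.

2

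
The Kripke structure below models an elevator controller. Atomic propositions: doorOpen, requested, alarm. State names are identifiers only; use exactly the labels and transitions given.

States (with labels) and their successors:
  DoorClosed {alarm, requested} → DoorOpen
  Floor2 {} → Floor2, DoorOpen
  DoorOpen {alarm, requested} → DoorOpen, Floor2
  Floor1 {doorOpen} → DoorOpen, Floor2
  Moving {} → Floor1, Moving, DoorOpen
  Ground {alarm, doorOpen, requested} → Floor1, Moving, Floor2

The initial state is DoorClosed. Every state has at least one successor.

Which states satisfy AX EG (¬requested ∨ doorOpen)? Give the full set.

{Ground}

States satisfying EG (¬requested ∨ doorOpen): {Floor2, Floor1, Moving, Ground}.
States satisfying AX EG (¬requested ∨ doorOpen): {Ground}.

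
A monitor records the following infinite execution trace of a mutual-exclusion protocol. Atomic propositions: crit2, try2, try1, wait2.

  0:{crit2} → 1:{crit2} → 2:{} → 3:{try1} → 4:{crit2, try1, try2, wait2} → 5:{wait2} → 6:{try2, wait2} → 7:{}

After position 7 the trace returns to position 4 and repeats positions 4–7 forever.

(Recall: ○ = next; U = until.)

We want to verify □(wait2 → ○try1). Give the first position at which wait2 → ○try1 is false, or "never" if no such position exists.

Check wait2 → ○try1 at each position in order: 0 ✓, 1 ✓, 2 ✓, 3 ✓.
At position 4 the labels are {crit2, try1, try2, wait2} and the next position 5 has {wait2}, so wait2 → ○try1 is false there. This is the first violation.

4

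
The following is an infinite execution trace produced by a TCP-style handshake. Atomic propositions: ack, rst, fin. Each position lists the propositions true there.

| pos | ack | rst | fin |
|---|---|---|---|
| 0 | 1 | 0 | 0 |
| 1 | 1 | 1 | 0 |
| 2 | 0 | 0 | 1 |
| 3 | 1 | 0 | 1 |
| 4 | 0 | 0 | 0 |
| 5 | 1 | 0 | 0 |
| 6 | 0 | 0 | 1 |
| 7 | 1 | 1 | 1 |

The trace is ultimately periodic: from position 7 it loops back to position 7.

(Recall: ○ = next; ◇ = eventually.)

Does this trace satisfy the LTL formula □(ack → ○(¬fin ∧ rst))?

Violated

ack → ○(¬fin ∧ rst) must hold at every position from 0 onward. It fails at position 1, so □(ack → ○(¬fin ∧ rst)) is false.
Positions where ack holds: 0, 1, 3, 5, 7.
Check ○(¬fin ∧ rst) at each: 0→ok, 1→fails, 3→fails, 5→fails, 7→fails.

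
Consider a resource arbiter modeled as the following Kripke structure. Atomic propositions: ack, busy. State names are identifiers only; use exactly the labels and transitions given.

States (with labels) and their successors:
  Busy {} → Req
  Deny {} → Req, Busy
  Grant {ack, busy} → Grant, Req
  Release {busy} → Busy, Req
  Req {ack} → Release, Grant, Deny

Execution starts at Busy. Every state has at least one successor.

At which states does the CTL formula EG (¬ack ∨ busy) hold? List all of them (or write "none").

{Grant}

States satisfying ¬ack ∨ busy: {Busy, Deny, Grant, Release}.
States satisfying EG (¬ack ∨ busy): {Grant}.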